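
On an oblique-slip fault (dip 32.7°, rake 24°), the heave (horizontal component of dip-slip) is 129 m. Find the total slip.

377 m

dip-slip = heave / cos(dip) = 129 / cos(32.7°) = 153.3 m
net slip = dip-slip / sin(rake) = 153.3 / sin(24°) = 377 m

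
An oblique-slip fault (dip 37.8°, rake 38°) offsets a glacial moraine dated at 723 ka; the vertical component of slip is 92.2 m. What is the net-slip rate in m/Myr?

dip-slip = throw / sin(dip) = 92.2 / sin(37.8°) = 150.4 m
net slip = dip-slip / sin(rake) = 150.4 / sin(38°) = 244.3 m
rate = 244.3 m / 723 ka = 0.000338 m/yr = 338 m/Myr

338 m/Myr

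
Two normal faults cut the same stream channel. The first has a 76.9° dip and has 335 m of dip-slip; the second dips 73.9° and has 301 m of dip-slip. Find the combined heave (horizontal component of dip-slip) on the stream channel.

heave_A = 335 × cos(76.9°) = 75.93 m
heave_B = 301 × cos(73.9°) = 83.47 m
total = 75.93 + 83.47 = 159 m

159 m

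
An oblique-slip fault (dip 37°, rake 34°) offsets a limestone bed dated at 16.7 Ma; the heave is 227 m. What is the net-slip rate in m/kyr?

0.0304 m/kyr

dip-slip = heave / cos(dip) = 227 / cos(37°) = 284.2 m
net slip = dip-slip / sin(rake) = 284.2 / sin(34°) = 508.3 m
rate = 508.3 m / 16.7 Ma = 0.0000304 m/yr = 0.0304 m/kyr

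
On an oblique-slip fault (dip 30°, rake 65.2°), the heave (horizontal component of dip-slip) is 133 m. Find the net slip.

169 m

dip-slip = heave / cos(dip) = 133 / cos(30°) = 153.6 m
net slip = dip-slip / sin(rake) = 153.6 / sin(65.2°) = 169 m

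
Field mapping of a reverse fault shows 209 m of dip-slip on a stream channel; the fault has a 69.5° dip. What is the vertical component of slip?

throw = dip-slip × sin(dip) = 209 m × sin(69.5°) = 196 m

196 m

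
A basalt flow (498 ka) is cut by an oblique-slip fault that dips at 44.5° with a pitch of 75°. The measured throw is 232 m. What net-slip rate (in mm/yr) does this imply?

dip-slip = throw / sin(dip) = 232 / sin(44.5°) = 331 m
net slip = dip-slip / sin(rake) = 331 / sin(75°) = 342.7 m
rate = 342.7 m / 498 ka = 0.000688 m/yr = 0.688 mm/yr

0.688 mm/yr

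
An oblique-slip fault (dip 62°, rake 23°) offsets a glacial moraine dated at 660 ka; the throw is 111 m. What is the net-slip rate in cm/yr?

dip-slip = throw / sin(dip) = 111 / sin(62°) = 125.7 m
net slip = dip-slip / sin(rake) = 125.7 / sin(23°) = 321.7 m
rate = 321.7 m / 660 ka = 0.000487 m/yr = 0.0487 cm/yr

0.0487 cm/yr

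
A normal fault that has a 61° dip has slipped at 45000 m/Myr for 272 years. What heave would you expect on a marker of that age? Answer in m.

5.93 m

dip-slip = rate × time = 45000 m/Myr × 272 years = 12.24 m
heave = dip-slip × cos(dip) = 12.24 × cos(61°) = 5.93 m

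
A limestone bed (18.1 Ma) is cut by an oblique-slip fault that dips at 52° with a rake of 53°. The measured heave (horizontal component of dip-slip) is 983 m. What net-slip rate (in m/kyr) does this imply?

dip-slip = heave / cos(dip) = 983 / cos(52°) = 1597 m
net slip = dip-slip / sin(rake) = 1597 / sin(53°) = 1999 m
rate = 1999 m / 18.1 Ma = 0.000110 m/yr = 0.110 m/kyr

0.110 m/kyr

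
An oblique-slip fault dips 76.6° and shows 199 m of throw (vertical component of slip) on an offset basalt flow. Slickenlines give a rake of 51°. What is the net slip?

dip-slip = throw / sin(dip) = 199 / sin(76.6°) = 204.6 m
net slip = dip-slip / sin(rake) = 204.6 / sin(51°) = 263 m

263 m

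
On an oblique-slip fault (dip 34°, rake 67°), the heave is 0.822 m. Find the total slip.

1.08 m

dip-slip = heave / cos(dip) = 0.822 / cos(34°) = 0.9915 m
net slip = dip-slip / sin(rake) = 0.9915 / sin(67°) = 1.08 m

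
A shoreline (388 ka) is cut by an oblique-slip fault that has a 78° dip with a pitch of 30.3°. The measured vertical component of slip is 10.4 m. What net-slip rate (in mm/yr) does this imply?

0.0543 mm/yr

dip-slip = throw / sin(dip) = 10.4 / sin(78°) = 10.63 m
net slip = dip-slip / sin(rake) = 10.63 / sin(30.3°) = 21.07 m
rate = 21.07 m / 388 ka = 0.0000543 m/yr = 0.0543 mm/yr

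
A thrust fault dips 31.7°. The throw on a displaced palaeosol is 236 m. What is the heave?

heave = throw / tan(dip) = 236 / tan(31.7°) = 382 m

382 m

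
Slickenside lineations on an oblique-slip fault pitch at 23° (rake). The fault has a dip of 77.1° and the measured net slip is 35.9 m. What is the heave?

3.13 m

dip-slip = net slip × sin(rake) = 35.9 m × sin(23°) = 14.03 m
heave = dip-slip × cos(dip) = 14.03 × cos(77.1°) = 3.13 m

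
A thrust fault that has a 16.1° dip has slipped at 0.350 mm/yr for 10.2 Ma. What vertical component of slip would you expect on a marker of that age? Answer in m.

dip-slip = rate × time = 0.350 mm/yr × 10.2 Ma = 3570 m
throw = dip-slip × sin(dip) = 3570 × sin(16.1°) = 990 m

990 m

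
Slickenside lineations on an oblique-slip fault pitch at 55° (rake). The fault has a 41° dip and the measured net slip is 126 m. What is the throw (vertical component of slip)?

67.7 m

dip-slip = net slip × sin(rake) = 126 m × sin(55°) = 103.2 m
throw = dip-slip × sin(dip) = 103.2 × sin(41°) = 67.7 m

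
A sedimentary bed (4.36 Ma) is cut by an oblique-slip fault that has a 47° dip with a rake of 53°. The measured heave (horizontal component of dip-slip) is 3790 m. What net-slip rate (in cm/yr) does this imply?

dip-slip = heave / cos(dip) = 3790 / cos(47°) = 5557 m
net slip = dip-slip / sin(rake) = 5557 / sin(53°) = 6958 m
rate = 6958 m / 4.36 Ma = 0.00160 m/yr = 0.160 cm/yr

0.160 cm/yr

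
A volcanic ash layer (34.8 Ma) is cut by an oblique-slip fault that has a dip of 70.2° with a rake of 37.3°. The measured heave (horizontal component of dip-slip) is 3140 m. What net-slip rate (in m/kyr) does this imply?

dip-slip = heave / cos(dip) = 3140 / cos(70.2°) = 9270 m
net slip = dip-slip / sin(rake) = 9270 / sin(37.3°) = 15300 m
rate = 15300 m / 34.8 Ma = 0.000440 m/yr = 0.440 m/kyr

0.440 m/kyr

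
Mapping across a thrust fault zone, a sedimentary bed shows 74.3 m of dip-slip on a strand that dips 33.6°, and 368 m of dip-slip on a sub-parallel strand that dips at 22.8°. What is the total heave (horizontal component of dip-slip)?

heave_A = 74.3 × cos(33.6°) = 61.89 m
heave_B = 368 × cos(22.8°) = 339.2 m
total = 61.89 + 339.2 = 401 m

401 m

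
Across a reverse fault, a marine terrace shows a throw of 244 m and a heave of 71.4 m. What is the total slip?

254 m

net slip = √(throw² + heave²) = √(244² + 71.4²) = 254 m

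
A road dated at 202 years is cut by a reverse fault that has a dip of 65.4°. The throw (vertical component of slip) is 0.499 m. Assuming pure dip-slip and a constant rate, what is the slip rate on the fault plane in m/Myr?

dip-slip = throw / sin(dip) = 0.499 m / sin(65.4°) = 0.5488 m
rate = 0.5488 m / 202 years = 0.00272 m/yr = 2720 m/Myr

2720 m/Myr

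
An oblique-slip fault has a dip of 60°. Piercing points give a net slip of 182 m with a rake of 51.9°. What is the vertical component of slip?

dip-slip = net slip × sin(rake) = 182 m × sin(51.9°) = 143.2 m
throw = dip-slip × sin(dip) = 143.2 × sin(60°) = 124 m

124 m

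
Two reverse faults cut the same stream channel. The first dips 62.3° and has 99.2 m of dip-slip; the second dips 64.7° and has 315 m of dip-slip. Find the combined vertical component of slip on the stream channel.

throw_A = 99.2 × sin(62.3°) = 87.83 m
throw_B = 315 × sin(64.7°) = 284.8 m
total = 87.83 + 284.8 = 373 m

373 m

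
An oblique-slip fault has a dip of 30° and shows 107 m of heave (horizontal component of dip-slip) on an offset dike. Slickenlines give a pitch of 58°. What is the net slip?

dip-slip = heave / cos(dip) = 107 / cos(30°) = 123.6 m
net slip = dip-slip / sin(rake) = 123.6 / sin(58°) = 146 m

146 m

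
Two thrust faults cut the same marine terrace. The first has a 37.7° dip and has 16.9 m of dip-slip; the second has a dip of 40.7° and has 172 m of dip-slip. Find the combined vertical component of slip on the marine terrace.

throw_A = 16.9 × sin(37.7°) = 10.33 m
throw_B = 172 × sin(40.7°) = 112.2 m
total = 10.33 + 112.2 = 122 m

122 m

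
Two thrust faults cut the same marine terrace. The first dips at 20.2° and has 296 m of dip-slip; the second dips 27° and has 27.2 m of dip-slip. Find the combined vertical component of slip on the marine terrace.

115 m

throw_A = 296 × sin(20.2°) = 102.2 m
throw_B = 27.2 × sin(27°) = 12.35 m
total = 102.2 + 12.35 = 115 m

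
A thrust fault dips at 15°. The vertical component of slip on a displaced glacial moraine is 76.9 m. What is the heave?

heave = throw / tan(dip) = 76.9 / tan(15°) = 287 m

287 m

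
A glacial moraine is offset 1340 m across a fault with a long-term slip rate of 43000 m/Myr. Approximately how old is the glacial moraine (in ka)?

age = offset / rate = 1340 m / (43000 m/Myr) = 31200 yr = 31.2 ka

31.2 ka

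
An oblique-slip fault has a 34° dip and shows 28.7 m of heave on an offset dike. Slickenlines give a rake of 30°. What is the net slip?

69.2 m

dip-slip = heave / cos(dip) = 28.7 / cos(34°) = 34.62 m
net slip = dip-slip / sin(rake) = 34.62 / sin(30°) = 69.2 m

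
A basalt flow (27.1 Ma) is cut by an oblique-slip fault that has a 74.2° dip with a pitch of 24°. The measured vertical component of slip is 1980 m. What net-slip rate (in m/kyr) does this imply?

dip-slip = throw / sin(dip) = 1980 / sin(74.2°) = 2058 m
net slip = dip-slip / sin(rake) = 2058 / sin(24°) = 5059 m
rate = 5059 m / 27.1 Ma = 0.000187 m/yr = 0.187 m/kyr

0.187 m/kyr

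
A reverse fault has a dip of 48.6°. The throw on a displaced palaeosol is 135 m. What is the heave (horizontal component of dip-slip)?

heave = throw / tan(dip) = 135 / tan(48.6°) = 119 m

119 m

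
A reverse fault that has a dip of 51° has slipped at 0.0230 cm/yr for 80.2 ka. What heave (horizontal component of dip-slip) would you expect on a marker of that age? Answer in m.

11.6 m

dip-slip = rate × time = 0.0230 cm/yr × 80.2 ka = 18.45 m
heave = dip-slip × cos(dip) = 18.45 × cos(51°) = 11.6 m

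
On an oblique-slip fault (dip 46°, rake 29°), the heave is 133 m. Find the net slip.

395 m

dip-slip = heave / cos(dip) = 133 / cos(46°) = 191.5 m
net slip = dip-slip / sin(rake) = 191.5 / sin(29°) = 395 m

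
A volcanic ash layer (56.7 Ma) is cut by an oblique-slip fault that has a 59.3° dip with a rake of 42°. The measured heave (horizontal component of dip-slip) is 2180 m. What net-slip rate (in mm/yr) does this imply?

0.113 mm/yr

dip-slip = heave / cos(dip) = 2180 / cos(59.3°) = 4270 m
net slip = dip-slip / sin(rake) = 4270 / sin(42°) = 6381 m
rate = 6381 m / 56.7 Ma = 0.000113 m/yr = 0.113 mm/yr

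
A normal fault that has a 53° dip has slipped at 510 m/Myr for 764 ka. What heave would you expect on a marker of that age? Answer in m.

dip-slip = rate × time = 510 m/Myr × 764 ka = 389.6 m
heave = dip-slip × cos(dip) = 389.6 × cos(53°) = 234 m

234 m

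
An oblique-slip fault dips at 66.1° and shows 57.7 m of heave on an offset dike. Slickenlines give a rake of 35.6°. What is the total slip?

dip-slip = heave / cos(dip) = 57.7 / cos(66.1°) = 142.4 m
net slip = dip-slip / sin(rake) = 142.4 / sin(35.6°) = 245 m

245 m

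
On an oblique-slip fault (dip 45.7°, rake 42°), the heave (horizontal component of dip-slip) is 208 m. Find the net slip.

445 m

dip-slip = heave / cos(dip) = 208 / cos(45.7°) = 297.8 m
net slip = dip-slip / sin(rake) = 297.8 / sin(42°) = 445 m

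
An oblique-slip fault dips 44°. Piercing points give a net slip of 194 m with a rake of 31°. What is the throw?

69.4 m

dip-slip = net slip × sin(rake) = 194 m × sin(31°) = 99.92 m
throw = dip-slip × sin(dip) = 99.92 × sin(44°) = 69.4 m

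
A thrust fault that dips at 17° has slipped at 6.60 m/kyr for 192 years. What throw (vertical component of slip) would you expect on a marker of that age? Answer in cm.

dip-slip = rate × time = 6.60 m/kyr × 192 years = 1.267 m
throw = dip-slip × sin(dip) = 1.267 × sin(17°) = 0.370 m = 37 cm

37 cm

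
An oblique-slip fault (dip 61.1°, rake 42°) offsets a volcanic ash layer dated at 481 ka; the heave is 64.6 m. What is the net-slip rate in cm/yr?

0.0415 cm/yr

dip-slip = heave / cos(dip) = 64.6 / cos(61.1°) = 133.7 m
net slip = dip-slip / sin(rake) = 133.7 / sin(42°) = 199.8 m
rate = 199.8 m / 481 ka = 0.000415 m/yr = 0.0415 cm/yr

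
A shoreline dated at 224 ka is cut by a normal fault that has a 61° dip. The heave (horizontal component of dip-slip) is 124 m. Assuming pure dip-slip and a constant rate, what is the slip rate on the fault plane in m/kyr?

1.14 m/kyr

dip-slip = heave / cos(dip) = 124 m / cos(61°) = 255.8 m
rate = 255.8 m / 224 ka = 0.00114 m/yr = 1.14 m/kyr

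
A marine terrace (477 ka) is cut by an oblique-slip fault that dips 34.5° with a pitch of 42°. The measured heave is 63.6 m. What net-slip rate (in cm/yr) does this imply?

0.0242 cm/yr

dip-slip = heave / cos(dip) = 63.6 / cos(34.5°) = 77.17 m
net slip = dip-slip / sin(rake) = 77.17 / sin(42°) = 115.3 m
rate = 115.3 m / 477 ka = 0.000242 m/yr = 0.0242 cm/yr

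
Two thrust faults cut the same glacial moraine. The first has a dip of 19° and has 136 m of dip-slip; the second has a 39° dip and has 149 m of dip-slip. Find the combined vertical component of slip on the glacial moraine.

throw_A = 136 × sin(19°) = 44.28 m
throw_B = 149 × sin(39°) = 93.77 m
total = 44.28 + 93.77 = 138 m

138 m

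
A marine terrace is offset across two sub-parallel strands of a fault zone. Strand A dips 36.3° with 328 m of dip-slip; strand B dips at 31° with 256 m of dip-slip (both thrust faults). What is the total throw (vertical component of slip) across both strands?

326 m

throw_A = 328 × sin(36.3°) = 194.2 m
throw_B = 256 × sin(31°) = 131.8 m
total = 194.2 + 131.8 = 326 m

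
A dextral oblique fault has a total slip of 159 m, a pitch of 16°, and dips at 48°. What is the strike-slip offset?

153 m

strike-slip = net slip × cos(rake) = 159 m × cos(16°) = 153 m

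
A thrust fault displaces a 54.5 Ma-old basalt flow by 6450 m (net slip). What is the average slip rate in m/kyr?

0.118 m/kyr

rate = 6450 m / 54.5 Ma = 0.000118 m/yr = 0.118 m/kyr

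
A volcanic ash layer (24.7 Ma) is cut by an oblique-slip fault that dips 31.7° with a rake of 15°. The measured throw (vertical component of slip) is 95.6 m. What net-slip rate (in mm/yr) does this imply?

dip-slip = throw / sin(dip) = 95.6 / sin(31.7°) = 181.9 m
net slip = dip-slip / sin(rake) = 181.9 / sin(15°) = 702.9 m
rate = 702.9 m / 24.7 Ma = 0.0000285 m/yr = 0.0285 mm/yr

0.0285 mm/yr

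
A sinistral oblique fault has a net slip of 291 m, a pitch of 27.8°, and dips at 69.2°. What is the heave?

48.2 m

dip-slip = net slip × sin(rake) = 291 m × sin(27.8°) = 135.7 m
heave = dip-slip × cos(dip) = 135.7 × cos(69.2°) = 48.2 m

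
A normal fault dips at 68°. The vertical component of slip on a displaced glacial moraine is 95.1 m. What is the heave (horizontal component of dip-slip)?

heave = throw / tan(dip) = 95.1 / tan(68°) = 38.4 m

38.4 m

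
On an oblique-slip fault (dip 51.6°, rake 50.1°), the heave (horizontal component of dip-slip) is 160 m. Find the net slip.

dip-slip = heave / cos(dip) = 160 / cos(51.6°) = 257.6 m
net slip = dip-slip / sin(rake) = 257.6 / sin(50.1°) = 336 m

336 m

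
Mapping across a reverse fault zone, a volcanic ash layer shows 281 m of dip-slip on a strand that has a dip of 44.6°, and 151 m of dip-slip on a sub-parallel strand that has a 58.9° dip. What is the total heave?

heave_A = 281 × cos(44.6°) = 200.1 m
heave_B = 151 × cos(58.9°) = 78 m
total = 200.1 + 78 = 278 m

278 m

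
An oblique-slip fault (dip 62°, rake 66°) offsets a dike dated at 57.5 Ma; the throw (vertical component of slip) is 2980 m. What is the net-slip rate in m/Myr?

64.3 m/Myr

dip-slip = throw / sin(dip) = 2980 / sin(62°) = 3375 m
net slip = dip-slip / sin(rake) = 3375 / sin(66°) = 3694 m
rate = 3694 m / 57.5 Ma = 0.0000643 m/yr = 64.3 m/Myr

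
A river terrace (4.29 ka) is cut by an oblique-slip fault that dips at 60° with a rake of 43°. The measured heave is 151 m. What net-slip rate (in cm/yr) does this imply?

dip-slip = heave / cos(dip) = 151 / cos(60°) = 302 m
net slip = dip-slip / sin(rake) = 302 / sin(43°) = 442.8 m
rate = 442.8 m / 4.29 ka = 0.103 m/yr = 10.3 cm/yr

10.3 cm/yr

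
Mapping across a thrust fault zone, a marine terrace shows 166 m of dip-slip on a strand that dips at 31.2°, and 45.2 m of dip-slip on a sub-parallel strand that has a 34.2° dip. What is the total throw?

111 m

throw_A = 166 × sin(31.2°) = 85.99 m
throw_B = 45.2 × sin(34.2°) = 25.41 m
total = 85.99 + 25.41 = 111 m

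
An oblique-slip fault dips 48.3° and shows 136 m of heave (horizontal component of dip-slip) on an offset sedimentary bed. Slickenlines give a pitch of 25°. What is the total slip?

484 m

dip-slip = heave / cos(dip) = 136 / cos(48.3°) = 204.4 m
net slip = dip-slip / sin(rake) = 204.4 / sin(25°) = 484 m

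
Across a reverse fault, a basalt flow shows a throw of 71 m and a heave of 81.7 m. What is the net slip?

net slip = √(throw² + heave²) = √(71² + 81.7²) = 108 m

108 m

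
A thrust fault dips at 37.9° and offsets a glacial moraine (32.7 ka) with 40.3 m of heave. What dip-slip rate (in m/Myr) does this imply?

dip-slip = heave / cos(dip) = 40.3 m / cos(37.9°) = 51.07 m
rate = 51.07 m / 32.7 ka = 0.00156 m/yr = 1560 m/Myr

1560 m/Myr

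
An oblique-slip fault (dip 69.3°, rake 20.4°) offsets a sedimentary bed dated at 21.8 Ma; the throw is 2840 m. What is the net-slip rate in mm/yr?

0.400 mm/yr

dip-slip = throw / sin(dip) = 2840 / sin(69.3°) = 3036 m
net slip = dip-slip / sin(rake) = 3036 / sin(20.4°) = 8710 m
rate = 8710 m / 21.8 Ma = 0.000400 m/yr = 0.400 mm/yr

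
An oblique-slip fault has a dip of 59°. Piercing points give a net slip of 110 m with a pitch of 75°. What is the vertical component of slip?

dip-slip = net slip × sin(rake) = 110 m × sin(75°) = 106.3 m
throw = dip-slip × sin(dip) = 106.3 × sin(59°) = 91.1 m

91.1 m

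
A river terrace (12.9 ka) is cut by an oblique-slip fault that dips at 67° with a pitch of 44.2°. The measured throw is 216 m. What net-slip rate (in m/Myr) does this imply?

26100 m/Myr

dip-slip = throw / sin(dip) = 216 / sin(67°) = 234.7 m
net slip = dip-slip / sin(rake) = 234.7 / sin(44.2°) = 336.6 m
rate = 336.6 m / 12.9 ka = 0.0261 m/yr = 26100 m/Myr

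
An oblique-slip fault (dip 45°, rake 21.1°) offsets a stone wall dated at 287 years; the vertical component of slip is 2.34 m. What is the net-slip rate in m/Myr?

32000 m/Myr

dip-slip = throw / sin(dip) = 2.34 / sin(45°) = 3.309 m
net slip = dip-slip / sin(rake) = 3.309 / sin(21.1°) = 9.192 m
rate = 9.192 m / 287 years = 0.0320 m/yr = 32000 m/Myr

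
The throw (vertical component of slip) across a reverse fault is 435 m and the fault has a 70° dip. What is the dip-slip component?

dip-slip = throw / sin(dip) = 435 / sin(70°) = 463 m

463 m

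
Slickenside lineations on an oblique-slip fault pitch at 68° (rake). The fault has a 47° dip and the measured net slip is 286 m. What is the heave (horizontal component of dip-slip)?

181 m

dip-slip = net slip × sin(rake) = 286 m × sin(68°) = 265.2 m
heave = dip-slip × cos(dip) = 265.2 × cos(47°) = 181 m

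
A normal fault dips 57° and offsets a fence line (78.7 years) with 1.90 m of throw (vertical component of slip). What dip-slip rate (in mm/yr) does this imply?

28.8 mm/yr

dip-slip = throw / sin(dip) = 1.90 m / sin(57°) = 2.265 m
rate = 2.265 m / 78.7 years = 0.0288 m/yr = 28.8 mm/yr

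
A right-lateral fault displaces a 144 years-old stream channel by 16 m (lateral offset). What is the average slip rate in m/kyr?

rate = 16 m / 144 years = 0.111 m/yr = 111 m/kyr

111 m/kyr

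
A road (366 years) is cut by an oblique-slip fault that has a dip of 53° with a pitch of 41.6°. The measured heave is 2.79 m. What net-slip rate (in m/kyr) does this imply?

19.1 m/kyr

dip-slip = heave / cos(dip) = 2.79 / cos(53°) = 4.636 m
net slip = dip-slip / sin(rake) = 4.636 / sin(41.6°) = 6.983 m
rate = 6.983 m / 366 years = 0.0191 m/yr = 19.1 m/kyr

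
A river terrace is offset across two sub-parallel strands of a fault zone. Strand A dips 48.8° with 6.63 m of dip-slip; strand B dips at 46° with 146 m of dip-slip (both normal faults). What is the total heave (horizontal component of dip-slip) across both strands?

106 m

heave_A = 6.63 × cos(48.8°) = 4.367 m
heave_B = 146 × cos(46°) = 101.4 m
total = 4.367 + 101.4 = 106 m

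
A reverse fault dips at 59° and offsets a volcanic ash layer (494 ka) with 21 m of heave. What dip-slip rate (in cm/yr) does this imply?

0.00825 cm/yr

dip-slip = heave / cos(dip) = 21 m / cos(59°) = 40.77 m
rate = 40.77 m / 494 ka = 0.0000825 m/yr = 0.00825 cm/yr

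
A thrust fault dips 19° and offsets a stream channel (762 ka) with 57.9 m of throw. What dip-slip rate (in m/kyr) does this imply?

dip-slip = throw / sin(dip) = 57.9 m / sin(19°) = 177.8 m
rate = 177.8 m / 762 ka = 0.000233 m/yr = 0.233 m/kyr

0.233 m/kyr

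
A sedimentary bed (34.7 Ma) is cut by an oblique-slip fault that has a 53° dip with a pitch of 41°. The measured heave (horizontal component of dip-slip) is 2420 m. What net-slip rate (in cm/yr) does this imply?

0.0177 cm/yr

dip-slip = heave / cos(dip) = 2420 / cos(53°) = 4021 m
net slip = dip-slip / sin(rake) = 4021 / sin(41°) = 6129 m
rate = 6129 m / 34.7 Ma = 0.000177 m/yr = 0.0177 cm/yr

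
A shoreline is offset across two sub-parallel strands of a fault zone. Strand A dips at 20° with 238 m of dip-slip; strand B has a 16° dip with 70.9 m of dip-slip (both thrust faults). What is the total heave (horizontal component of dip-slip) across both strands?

292 m

heave_A = 238 × cos(20°) = 223.6 m
heave_B = 70.9 × cos(16°) = 68.15 m
total = 223.6 + 68.15 = 292 m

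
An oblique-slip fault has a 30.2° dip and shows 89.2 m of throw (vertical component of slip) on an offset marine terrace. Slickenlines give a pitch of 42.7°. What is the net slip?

dip-slip = throw / sin(dip) = 89.2 / sin(30.2°) = 177.3 m
net slip = dip-slip / sin(rake) = 177.3 / sin(42.7°) = 261 m

261 m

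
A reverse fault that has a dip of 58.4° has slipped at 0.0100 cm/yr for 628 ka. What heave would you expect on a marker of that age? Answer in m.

dip-slip = rate × time = 0.0100 cm/yr × 628 ka = 62.80 m
heave = dip-slip × cos(dip) = 62.80 × cos(58.4°) = 32.9 m

32.9 m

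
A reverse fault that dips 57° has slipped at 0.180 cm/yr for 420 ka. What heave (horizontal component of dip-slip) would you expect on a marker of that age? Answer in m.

dip-slip = rate × time = 0.180 cm/yr × 420 ka = 756 m
heave = dip-slip × cos(dip) = 756 × cos(57°) = 412 m

412 m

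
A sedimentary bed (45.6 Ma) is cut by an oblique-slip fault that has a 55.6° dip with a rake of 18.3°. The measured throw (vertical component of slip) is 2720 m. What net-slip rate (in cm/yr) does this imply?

dip-slip = throw / sin(dip) = 2720 / sin(55.6°) = 3297 m
net slip = dip-slip / sin(rake) = 3297 / sin(18.3°) = 10500 m
rate = 10500 m / 45.6 Ma = 0.000230 m/yr = 0.0230 cm/yr

0.0230 cm/yr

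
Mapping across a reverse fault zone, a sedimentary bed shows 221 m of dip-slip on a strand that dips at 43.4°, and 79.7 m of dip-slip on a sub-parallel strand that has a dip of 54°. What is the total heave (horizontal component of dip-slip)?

heave_A = 221 × cos(43.4°) = 160.6 m
heave_B = 79.7 × cos(54°) = 46.85 m
total = 160.6 + 46.85 = 207 m

207 m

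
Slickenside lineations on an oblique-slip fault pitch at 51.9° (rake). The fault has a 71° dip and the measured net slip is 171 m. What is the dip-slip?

dip-slip = net slip × sin(rake) = 171 m × sin(51.9°) = 135 m

135 m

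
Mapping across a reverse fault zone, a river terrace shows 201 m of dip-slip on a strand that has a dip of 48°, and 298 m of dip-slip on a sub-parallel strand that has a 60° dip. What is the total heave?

283 m

heave_A = 201 × cos(48°) = 134.5 m
heave_B = 298 × cos(60°) = 149 m
total = 134.5 + 149 = 283 m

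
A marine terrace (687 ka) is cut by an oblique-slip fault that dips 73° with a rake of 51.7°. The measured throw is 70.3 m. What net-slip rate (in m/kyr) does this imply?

0.136 m/kyr

dip-slip = throw / sin(dip) = 70.3 / sin(73°) = 73.51 m
net slip = dip-slip / sin(rake) = 73.51 / sin(51.7°) = 93.67 m
rate = 93.67 m / 687 ka = 0.000136 m/yr = 0.136 m/kyr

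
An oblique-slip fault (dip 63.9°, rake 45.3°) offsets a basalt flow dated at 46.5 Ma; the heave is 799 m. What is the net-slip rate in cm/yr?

0.00549 cm/yr

dip-slip = heave / cos(dip) = 799 / cos(63.9°) = 1816 m
net slip = dip-slip / sin(rake) = 1816 / sin(45.3°) = 2555 m
rate = 2555 m / 46.5 Ma = 0.0000549 m/yr = 0.00549 cm/yr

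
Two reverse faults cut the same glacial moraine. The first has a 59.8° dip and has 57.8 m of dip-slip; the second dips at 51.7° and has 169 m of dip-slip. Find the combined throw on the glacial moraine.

throw_A = 57.8 × sin(59.8°) = 49.96 m
throw_B = 169 × sin(51.7°) = 132.6 m
total = 49.96 + 132.6 = 183 m

183 m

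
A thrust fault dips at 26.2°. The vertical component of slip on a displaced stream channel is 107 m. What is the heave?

217 m

heave = throw / tan(dip) = 107 / tan(26.2°) = 217 m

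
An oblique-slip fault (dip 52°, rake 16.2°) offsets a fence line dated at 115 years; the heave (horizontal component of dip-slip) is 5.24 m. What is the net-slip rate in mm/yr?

dip-slip = heave / cos(dip) = 5.24 / cos(52°) = 8.511 m
net slip = dip-slip / sin(rake) = 8.511 / sin(16.2°) = 30.51 m
rate = 30.51 m / 115 years = 0.265 m/yr = 265 mm/yr

265 mm/yr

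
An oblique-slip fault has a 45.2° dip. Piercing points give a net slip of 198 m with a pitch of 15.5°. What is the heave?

37.3 m

dip-slip = net slip × sin(rake) = 198 m × sin(15.5°) = 52.91 m
heave = dip-slip × cos(dip) = 52.91 × cos(45.2°) = 37.3 m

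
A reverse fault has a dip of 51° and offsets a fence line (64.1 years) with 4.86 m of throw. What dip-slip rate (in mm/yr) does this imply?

dip-slip = throw / sin(dip) = 4.86 m / sin(51°) = 6.254 m
rate = 6.254 m / 64.1 years = 0.0976 m/yr = 97.6 mm/yr

97.6 mm/yr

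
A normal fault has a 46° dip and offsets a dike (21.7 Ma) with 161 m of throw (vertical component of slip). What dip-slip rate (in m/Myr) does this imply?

10.3 m/Myr

dip-slip = throw / sin(dip) = 161 m / sin(46°) = 223.8 m
rate = 223.8 m / 21.7 Ma = 0.0000103 m/yr = 10.3 m/Myr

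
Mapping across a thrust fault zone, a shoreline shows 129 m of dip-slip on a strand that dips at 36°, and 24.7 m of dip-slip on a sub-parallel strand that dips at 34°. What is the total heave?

125 m

heave_A = 129 × cos(36°) = 104.4 m
heave_B = 24.7 × cos(34°) = 20.48 m
total = 104.4 + 20.48 = 125 m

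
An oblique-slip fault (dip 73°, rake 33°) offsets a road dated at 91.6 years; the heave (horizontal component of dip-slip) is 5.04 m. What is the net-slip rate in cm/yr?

34.6 cm/yr

dip-slip = heave / cos(dip) = 5.04 / cos(73°) = 17.24 m
net slip = dip-slip / sin(rake) = 17.24 / sin(33°) = 31.65 m
rate = 31.65 m / 91.6 years = 0.346 m/yr = 34.6 cm/yr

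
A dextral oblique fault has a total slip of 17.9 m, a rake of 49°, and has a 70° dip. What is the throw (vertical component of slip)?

dip-slip = net slip × sin(rake) = 17.9 m × sin(49°) = 13.51 m
throw = dip-slip × sin(dip) = 13.51 × sin(70°) = 12.7 m

12.7 m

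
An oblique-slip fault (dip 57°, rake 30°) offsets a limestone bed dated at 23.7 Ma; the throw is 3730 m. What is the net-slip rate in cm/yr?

0.0375 cm/yr

dip-slip = throw / sin(dip) = 3730 / sin(57°) = 4448 m
net slip = dip-slip / sin(rake) = 4448 / sin(30°) = 8895 m
rate = 8895 m / 23.7 Ma = 0.000375 m/yr = 0.0375 cm/yr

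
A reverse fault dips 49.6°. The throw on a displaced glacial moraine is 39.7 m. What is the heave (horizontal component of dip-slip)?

heave = throw / tan(dip) = 39.7 / tan(49.6°) = 33.8 m

33.8 m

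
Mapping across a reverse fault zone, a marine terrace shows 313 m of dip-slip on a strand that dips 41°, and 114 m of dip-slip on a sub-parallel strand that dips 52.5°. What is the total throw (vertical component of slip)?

296 m

throw_A = 313 × sin(41°) = 205.3 m
throw_B = 114 × sin(52.5°) = 90.44 m
total = 205.3 + 90.44 = 296 m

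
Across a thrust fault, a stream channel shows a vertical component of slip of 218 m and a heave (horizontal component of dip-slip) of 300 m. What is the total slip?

371 m

net slip = √(throw² + heave²) = √(218² + 300²) = 371 m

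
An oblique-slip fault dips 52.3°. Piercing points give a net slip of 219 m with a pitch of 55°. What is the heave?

dip-slip = net slip × sin(rake) = 219 m × sin(55°) = 179.4 m
heave = dip-slip × cos(dip) = 179.4 × cos(52.3°) = 110 m

110 m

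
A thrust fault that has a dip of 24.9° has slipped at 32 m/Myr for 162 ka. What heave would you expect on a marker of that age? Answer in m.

dip-slip = rate × time = 32 m/Myr × 162 ka = 5.184 m
heave = dip-slip × cos(dip) = 5.184 × cos(24.9°) = 4.70 m

4.70 m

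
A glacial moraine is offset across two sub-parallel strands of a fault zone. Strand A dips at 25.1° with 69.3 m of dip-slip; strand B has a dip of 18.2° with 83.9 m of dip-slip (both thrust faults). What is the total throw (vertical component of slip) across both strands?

55.6 m

throw_A = 69.3 × sin(25.1°) = 29.40 m
throw_B = 83.9 × sin(18.2°) = 26.20 m
total = 29.40 + 26.20 = 55.6 m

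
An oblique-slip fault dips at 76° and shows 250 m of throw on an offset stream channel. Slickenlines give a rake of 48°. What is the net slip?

dip-slip = throw / sin(dip) = 250 / sin(76°) = 257.7 m
net slip = dip-slip / sin(rake) = 257.7 / sin(48°) = 347 m

347 m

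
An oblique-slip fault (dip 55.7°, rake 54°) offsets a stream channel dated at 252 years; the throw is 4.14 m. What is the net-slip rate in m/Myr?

24600 m/Myr

dip-slip = throw / sin(dip) = 4.14 / sin(55.7°) = 5.012 m
net slip = dip-slip / sin(rake) = 5.012 / sin(54°) = 6.195 m
rate = 6.195 m / 252 years = 0.0246 m/yr = 24600 m/Myr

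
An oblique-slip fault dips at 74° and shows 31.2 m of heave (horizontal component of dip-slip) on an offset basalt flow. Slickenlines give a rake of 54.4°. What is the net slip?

139 m

dip-slip = heave / cos(dip) = 31.2 / cos(74°) = 113.2 m
net slip = dip-slip / sin(rake) = 113.2 / sin(54.4°) = 139 m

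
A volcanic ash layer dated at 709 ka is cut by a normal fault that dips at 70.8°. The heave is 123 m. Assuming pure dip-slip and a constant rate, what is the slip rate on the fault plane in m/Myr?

dip-slip = heave / cos(dip) = 123 m / cos(70.8°) = 374 m
rate = 374 m / 709 ka = 0.000528 m/yr = 528 m/Myr

528 m/Myr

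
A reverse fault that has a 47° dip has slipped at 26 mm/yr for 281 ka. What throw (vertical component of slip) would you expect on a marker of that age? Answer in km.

dip-slip = rate × time = 26 mm/yr × 281 ka = 7306 m
throw = dip-slip × sin(dip) = 7306 × sin(47°) = 5340 m = 5.34 km

5.34 km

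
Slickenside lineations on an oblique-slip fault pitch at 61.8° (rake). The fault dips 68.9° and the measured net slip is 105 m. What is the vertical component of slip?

dip-slip = net slip × sin(rake) = 105 m × sin(61.8°) = 92.54 m
throw = dip-slip × sin(dip) = 92.54 × sin(68.9°) = 86.3 m

86.3 m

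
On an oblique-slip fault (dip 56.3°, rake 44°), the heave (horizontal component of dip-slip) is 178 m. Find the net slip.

462 m

dip-slip = heave / cos(dip) = 178 / cos(56.3°) = 320.8 m
net slip = dip-slip / sin(rake) = 320.8 / sin(44°) = 462 m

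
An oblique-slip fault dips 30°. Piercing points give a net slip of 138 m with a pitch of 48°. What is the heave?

88.8 m

dip-slip = net slip × sin(rake) = 138 m × sin(48°) = 102.6 m
heave = dip-slip × cos(dip) = 102.6 × cos(30°) = 88.8 m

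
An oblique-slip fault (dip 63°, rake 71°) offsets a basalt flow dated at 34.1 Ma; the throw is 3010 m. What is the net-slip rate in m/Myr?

105 m/Myr

dip-slip = throw / sin(dip) = 3010 / sin(63°) = 3378 m
net slip = dip-slip / sin(rake) = 3378 / sin(71°) = 3573 m
rate = 3573 m / 34.1 Ma = 0.000105 m/yr = 105 m/Myr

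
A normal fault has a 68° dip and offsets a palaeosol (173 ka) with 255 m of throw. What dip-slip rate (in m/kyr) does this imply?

dip-slip = throw / sin(dip) = 255 m / sin(68°) = 275 m
rate = 275 m / 173 ka = 0.00159 m/yr = 1.59 m/kyr

1.59 m/kyr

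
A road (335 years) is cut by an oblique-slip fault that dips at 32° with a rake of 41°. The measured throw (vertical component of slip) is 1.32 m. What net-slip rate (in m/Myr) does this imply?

dip-slip = throw / sin(dip) = 1.32 / sin(32°) = 2.491 m
net slip = dip-slip / sin(rake) = 2.491 / sin(41°) = 3.797 m
rate = 3.797 m / 335 years = 0.0113 m/yr = 11300 m/Myr

11300 m/Myr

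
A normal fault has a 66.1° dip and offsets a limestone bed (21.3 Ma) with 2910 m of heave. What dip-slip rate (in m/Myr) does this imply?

dip-slip = heave / cos(dip) = 2910 m / cos(66.1°) = 7183 m
rate = 7183 m / 21.3 Ma = 0.000337 m/yr = 337 m/Myr

337 m/Myr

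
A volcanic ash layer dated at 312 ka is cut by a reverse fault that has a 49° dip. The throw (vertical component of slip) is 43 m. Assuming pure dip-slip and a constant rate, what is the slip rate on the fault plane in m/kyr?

dip-slip = throw / sin(dip) = 43 m / sin(49°) = 56.98 m
rate = 56.98 m / 312 ka = 0.000183 m/yr = 0.183 m/kyr

0.183 m/kyr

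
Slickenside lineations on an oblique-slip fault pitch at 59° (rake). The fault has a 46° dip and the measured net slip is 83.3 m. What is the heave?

49.6 m

dip-slip = net slip × sin(rake) = 83.3 m × sin(59°) = 71.40 m
heave = dip-slip × cos(dip) = 71.40 × cos(46°) = 49.6 m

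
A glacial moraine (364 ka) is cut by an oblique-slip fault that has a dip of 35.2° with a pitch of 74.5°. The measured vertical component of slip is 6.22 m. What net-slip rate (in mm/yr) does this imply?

dip-slip = throw / sin(dip) = 6.22 / sin(35.2°) = 10.79 m
net slip = dip-slip / sin(rake) = 10.79 / sin(74.5°) = 11.20 m
rate = 11.20 m / 364 ka = 0.0000308 m/yr = 0.0308 mm/yr

0.0308 mm/yr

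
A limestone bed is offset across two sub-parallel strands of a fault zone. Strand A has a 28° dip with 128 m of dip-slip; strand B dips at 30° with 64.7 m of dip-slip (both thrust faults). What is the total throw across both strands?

92.4 m

throw_A = 128 × sin(28°) = 60.09 m
throw_B = 64.7 × sin(30°) = 32.35 m
total = 60.09 + 32.35 = 92.4 m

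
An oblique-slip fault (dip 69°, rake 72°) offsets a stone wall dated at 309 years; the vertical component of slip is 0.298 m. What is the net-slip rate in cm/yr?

dip-slip = throw / sin(dip) = 0.298 / sin(69°) = 0.3192 m
net slip = dip-slip / sin(rake) = 0.3192 / sin(72°) = 0.3356 m
rate = 0.3356 m / 309 years = 0.00109 m/yr = 0.109 cm/yr

0.109 cm/yr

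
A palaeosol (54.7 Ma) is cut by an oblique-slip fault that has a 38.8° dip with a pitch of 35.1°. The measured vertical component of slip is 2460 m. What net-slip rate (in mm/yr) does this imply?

dip-slip = throw / sin(dip) = 2460 / sin(38.8°) = 3926 m
net slip = dip-slip / sin(rake) = 3926 / sin(35.1°) = 6828 m
rate = 6828 m / 54.7 Ma = 0.000125 m/yr = 0.125 mm/yr

0.125 mm/yr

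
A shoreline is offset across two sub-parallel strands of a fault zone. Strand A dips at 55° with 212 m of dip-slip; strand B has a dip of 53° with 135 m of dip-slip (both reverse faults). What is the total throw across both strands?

281 m

throw_A = 212 × sin(55°) = 173.7 m
throw_B = 135 × sin(53°) = 107.8 m
total = 173.7 + 107.8 = 281 m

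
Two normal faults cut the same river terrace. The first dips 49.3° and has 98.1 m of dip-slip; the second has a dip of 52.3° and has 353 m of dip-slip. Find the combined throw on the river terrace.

354 m

throw_A = 98.1 × sin(49.3°) = 74.37 m
throw_B = 353 × sin(52.3°) = 279.3 m
total = 74.37 + 279.3 = 354 m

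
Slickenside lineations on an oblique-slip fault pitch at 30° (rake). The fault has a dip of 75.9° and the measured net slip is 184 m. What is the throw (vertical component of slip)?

dip-slip = net slip × sin(rake) = 184 m × sin(30°) = 92 m
throw = dip-slip × sin(dip) = 92 × sin(75.9°) = 89.2 m

89.2 m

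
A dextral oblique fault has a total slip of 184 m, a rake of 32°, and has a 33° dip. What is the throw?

dip-slip = net slip × sin(rake) = 184 m × sin(32°) = 97.51 m
throw = dip-slip × sin(dip) = 97.51 × sin(33°) = 53.1 m

53.1 m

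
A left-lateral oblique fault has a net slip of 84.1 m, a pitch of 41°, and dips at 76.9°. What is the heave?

dip-slip = net slip × sin(rake) = 84.1 m × sin(41°) = 55.17 m
heave = dip-slip × cos(dip) = 55.17 × cos(76.9°) = 12.5 m

12.5 m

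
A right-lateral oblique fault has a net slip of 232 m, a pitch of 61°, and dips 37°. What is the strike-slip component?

strike-slip = net slip × cos(rake) = 232 m × cos(61°) = 112 m

112 m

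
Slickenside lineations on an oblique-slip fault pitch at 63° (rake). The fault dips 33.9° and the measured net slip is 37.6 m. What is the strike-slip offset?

strike-slip = net slip × cos(rake) = 37.6 m × cos(63°) = 17.1 m

17.1 m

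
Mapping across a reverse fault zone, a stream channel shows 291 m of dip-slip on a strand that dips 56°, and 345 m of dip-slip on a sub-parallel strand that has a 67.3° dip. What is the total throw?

throw_A = 291 × sin(56°) = 241.2 m
throw_B = 345 × sin(67.3°) = 318.3 m
total = 241.2 + 318.3 = 560 m

560 m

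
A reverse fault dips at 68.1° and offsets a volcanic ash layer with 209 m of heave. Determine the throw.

520 m

throw = heave × tan(dip) = 209 × tan(68.1°) = 520 m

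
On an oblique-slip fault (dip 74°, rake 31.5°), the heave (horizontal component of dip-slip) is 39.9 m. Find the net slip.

277 m

dip-slip = heave / cos(dip) = 39.9 / cos(74°) = 144.8 m
net slip = dip-slip / sin(rake) = 144.8 / sin(31.5°) = 277 m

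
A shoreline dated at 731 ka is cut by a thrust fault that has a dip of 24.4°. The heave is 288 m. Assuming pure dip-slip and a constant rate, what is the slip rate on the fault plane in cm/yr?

0.0433 cm/yr

dip-slip = heave / cos(dip) = 288 m / cos(24.4°) = 316.2 m
rate = 316.2 m / 731 ka = 0.000433 m/yr = 0.0433 cm/yr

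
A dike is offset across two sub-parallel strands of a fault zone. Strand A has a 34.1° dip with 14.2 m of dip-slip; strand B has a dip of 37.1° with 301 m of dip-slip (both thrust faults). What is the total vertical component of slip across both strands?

throw_A = 14.2 × sin(34.1°) = 7.961 m
throw_B = 301 × sin(37.1°) = 181.6 m
total = 7.961 + 181.6 = 190 m

190 m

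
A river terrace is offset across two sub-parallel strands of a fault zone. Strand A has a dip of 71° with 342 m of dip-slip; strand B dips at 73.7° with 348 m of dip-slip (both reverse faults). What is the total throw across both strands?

657 m

throw_A = 342 × sin(71°) = 323.4 m
throw_B = 348 × sin(73.7°) = 334 m
total = 323.4 + 334 = 657 m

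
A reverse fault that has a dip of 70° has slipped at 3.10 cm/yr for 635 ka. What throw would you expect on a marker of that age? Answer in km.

18.5 km

dip-slip = rate × time = 3.10 cm/yr × 635 ka = 19680 m
throw = dip-slip × sin(dip) = 19680 × sin(70°) = 18500 m = 18.5 km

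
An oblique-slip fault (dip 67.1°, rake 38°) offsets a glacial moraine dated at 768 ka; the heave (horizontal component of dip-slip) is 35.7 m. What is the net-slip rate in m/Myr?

dip-slip = heave / cos(dip) = 35.7 / cos(67.1°) = 91.74 m
net slip = dip-slip / sin(rake) = 91.74 / sin(38°) = 149 m
rate = 149 m / 768 ka = 0.000194 m/yr = 194 m/Myr

194 m/Myr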